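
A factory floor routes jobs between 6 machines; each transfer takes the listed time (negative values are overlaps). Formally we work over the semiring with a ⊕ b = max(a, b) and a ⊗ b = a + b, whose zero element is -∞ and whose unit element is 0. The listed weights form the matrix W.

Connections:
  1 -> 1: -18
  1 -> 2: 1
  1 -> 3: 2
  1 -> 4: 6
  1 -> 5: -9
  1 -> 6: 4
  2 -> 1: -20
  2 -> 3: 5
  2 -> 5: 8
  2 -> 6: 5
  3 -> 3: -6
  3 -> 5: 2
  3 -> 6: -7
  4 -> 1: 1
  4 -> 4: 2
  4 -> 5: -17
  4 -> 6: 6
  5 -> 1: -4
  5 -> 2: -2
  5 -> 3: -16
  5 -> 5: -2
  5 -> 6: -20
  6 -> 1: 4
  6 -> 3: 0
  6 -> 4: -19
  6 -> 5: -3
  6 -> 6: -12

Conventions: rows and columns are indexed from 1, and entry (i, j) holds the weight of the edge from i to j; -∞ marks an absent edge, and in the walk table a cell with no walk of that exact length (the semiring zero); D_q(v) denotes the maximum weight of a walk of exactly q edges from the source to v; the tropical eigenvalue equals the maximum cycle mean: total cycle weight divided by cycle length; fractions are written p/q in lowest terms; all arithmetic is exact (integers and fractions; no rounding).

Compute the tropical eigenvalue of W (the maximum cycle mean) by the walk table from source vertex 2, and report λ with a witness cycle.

q=0: [-∞, 0, -∞, -∞, -∞, -∞]
q=1: [-20, -∞, 5, -∞, 8, 5]
q=2: [9, 6, 5, -14, 7, -2]
q=3: [3, 10, 11, 15, 14, 13]
q=4: [17, 12, 15, 17, 18, 21]
q=5: [25, 18, 21, 23, 20, 23]
q=6: [27, 26, 27, 31, 26, 29]
Optimal cycle mean attained by: cycle 1->4->6->1, total 6 + 6 + 4, length 3.
Answer: λ = 16/3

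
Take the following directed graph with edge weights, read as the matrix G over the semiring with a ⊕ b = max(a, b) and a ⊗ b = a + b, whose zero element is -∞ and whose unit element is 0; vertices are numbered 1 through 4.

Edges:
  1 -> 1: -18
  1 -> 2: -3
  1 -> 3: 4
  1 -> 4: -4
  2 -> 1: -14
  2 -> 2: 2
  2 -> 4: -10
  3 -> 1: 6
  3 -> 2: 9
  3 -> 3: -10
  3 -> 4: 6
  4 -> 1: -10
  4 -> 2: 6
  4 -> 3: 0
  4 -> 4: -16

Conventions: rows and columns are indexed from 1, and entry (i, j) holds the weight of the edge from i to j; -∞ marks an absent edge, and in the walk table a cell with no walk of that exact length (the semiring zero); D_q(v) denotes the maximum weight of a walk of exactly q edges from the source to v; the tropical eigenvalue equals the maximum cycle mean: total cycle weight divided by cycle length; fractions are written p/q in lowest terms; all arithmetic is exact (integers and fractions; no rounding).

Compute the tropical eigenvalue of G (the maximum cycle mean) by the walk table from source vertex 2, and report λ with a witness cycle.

q=0: [-∞, 0, -∞, -∞]
q=1: [-14, 2, -∞, -10]
q=2: [-12, 4, -10, -8]
q=3: [-4, 6, -8, -4]
q=4: [-2, 8, 0, -2]
Optimal cycle mean attained by: cycle 1->3->1, total 4 + 6, length 2.
Answer: λ = 5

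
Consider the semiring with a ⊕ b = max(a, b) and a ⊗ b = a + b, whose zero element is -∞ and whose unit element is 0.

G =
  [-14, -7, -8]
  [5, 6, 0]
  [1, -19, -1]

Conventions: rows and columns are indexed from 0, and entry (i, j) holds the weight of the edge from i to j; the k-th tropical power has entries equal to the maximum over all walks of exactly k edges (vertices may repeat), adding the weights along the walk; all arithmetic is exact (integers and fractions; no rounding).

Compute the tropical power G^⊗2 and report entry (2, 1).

G^⊗2:
  [-2, -1, -7]
  [11, 12, 6]
  [0, -6, -2]
Key observation: the optimum is the walk 2->0->1, with weight 1 + (-7) = -6.
Optimal value attained by: walk 2->0->1.
Answer: (G^⊗2)[2][1] = -6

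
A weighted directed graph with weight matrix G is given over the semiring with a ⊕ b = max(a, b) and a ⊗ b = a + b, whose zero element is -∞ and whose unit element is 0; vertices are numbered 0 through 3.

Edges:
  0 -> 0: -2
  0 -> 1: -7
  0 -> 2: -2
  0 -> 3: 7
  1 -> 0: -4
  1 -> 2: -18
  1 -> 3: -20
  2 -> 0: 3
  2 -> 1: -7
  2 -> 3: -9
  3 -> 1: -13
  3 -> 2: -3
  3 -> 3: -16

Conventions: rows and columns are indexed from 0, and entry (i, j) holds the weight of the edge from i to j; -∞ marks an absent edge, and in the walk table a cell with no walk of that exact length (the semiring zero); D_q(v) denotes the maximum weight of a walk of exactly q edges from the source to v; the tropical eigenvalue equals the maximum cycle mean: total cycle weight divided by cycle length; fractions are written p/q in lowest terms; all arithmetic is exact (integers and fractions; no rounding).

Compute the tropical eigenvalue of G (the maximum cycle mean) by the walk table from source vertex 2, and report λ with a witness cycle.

q=0: [-∞, -∞, 0, -∞]
q=1: [3, -7, -∞, -9]
q=2: [1, -4, 1, 10]
q=3: [4, -3, 7, 8]
q=4: [10, 0, 5, 11]
Optimal cycle mean attained by: cycle 0->3->2->0, total 7 + (-3) + 3, length 3.
Answer: λ = 7/3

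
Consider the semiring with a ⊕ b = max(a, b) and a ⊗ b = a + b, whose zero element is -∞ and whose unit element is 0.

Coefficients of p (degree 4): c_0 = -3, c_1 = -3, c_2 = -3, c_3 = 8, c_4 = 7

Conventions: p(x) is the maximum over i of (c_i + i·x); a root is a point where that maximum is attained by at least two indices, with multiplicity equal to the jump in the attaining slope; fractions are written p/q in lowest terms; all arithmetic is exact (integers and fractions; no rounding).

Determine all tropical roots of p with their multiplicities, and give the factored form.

hull edge (i=0, c=-3) to (i=3, c=8): slope 11/3, span 3
hull edge (i=3, c=8) to (i=4, c=7): slope -1, span 1
Factored form: p(x) = 7 ⊗ (x ⊕ (-11/3)) ⊗ (x ⊕ (-11/3)) ⊗ (x ⊕ (-11/3)) ⊗ (x ⊕ 1)
Answer: roots = -11/3 (mult 3), 1 (mult 1)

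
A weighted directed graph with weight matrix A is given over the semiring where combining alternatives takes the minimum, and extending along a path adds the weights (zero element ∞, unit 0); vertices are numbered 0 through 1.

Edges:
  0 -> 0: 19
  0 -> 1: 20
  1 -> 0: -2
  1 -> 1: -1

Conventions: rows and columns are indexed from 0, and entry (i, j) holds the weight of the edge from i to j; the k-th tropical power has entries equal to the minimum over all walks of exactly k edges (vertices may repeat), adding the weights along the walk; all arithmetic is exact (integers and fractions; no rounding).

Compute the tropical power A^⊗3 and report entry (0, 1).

A^⊗2:
  [18, 19]
  [-3, -2]
A^⊗3:
  [17, 18]
  [-4, -3]
Key observation: the optimum is the walk 0->1->1->1, with weight 20 + (-1) + (-1) = 18.
Optimal value attained by: walk 0->1->1->1.
Answer: (A^⊗3)[0][1] = 18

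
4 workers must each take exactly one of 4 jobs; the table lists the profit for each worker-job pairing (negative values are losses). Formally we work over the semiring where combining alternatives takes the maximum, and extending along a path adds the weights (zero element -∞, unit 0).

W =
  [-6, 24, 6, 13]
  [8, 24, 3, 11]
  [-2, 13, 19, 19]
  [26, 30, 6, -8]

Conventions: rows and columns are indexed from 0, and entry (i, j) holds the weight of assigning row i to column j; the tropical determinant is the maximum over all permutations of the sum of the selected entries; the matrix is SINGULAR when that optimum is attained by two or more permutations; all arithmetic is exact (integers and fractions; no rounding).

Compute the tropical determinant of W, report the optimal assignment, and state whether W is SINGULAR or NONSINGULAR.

σ = (0, 1, 2, 3): (-6) + 24 + 19 + (-8) = 29
σ = (0, 1, 3, 2): (-6) + 24 + 19 + 6 = 43
σ = (0, 2, 1, 3): (-6) + 3 + 13 + (-8) = 2
σ = (0, 2, 3, 1): (-6) + 3 + 19 + 30 = 46
σ = (0, 3, 1, 2): (-6) + 11 + 13 + 6 = 24
σ = (0, 3, 2, 1): (-6) + 11 + 19 + 30 = 54
σ = (1, 0, 2, 3): 24 + 8 + 19 + (-8) = 43
σ = (1, 0, 3, 2): 24 + 8 + 19 + 6 = 57
σ = (1, 2, 0, 3): 24 + 3 + (-2) + (-8) = 17
σ = (1, 2, 3, 0): 24 + 3 + 19 + 26 = 72
σ = (1, 3, 0, 2): 24 + 11 + (-2) + 6 = 39
σ = (1, 3, 2, 0): 24 + 11 + 19 + 26 = 80
σ = (2, 0, 1, 3): 6 + 8 + 13 + (-8) = 19
σ = (2, 0, 3, 1): 6 + 8 + 19 + 30 = 63
σ = (2, 1, 0, 3): 6 + 24 + (-2) + (-8) = 20
σ = (2, 1, 3, 0): 6 + 24 + 19 + 26 = 75
σ = (2, 3, 0, 1): 6 + 11 + (-2) + 30 = 45
σ = (2, 3, 1, 0): 6 + 11 + 13 + 26 = 56
σ = (3, 0, 1, 2): 13 + 8 + 13 + 6 = 40
σ = (3, 0, 2, 1): 13 + 8 + 19 + 30 = 70
σ = (3, 1, 0, 2): 13 + 24 + (-2) + 6 = 41
σ = (3, 1, 2, 0): 13 + 24 + 19 + 26 = 82
σ = (3, 2, 0, 1): 13 + 3 + (-2) + 30 = 44
σ = (3, 2, 1, 0): 13 + 3 + 13 + 26 = 55
Optimal value attained by: σ = (3, 1, 2, 0).
Answer: det⊕(W) = 82; verdict: NONSINGULAR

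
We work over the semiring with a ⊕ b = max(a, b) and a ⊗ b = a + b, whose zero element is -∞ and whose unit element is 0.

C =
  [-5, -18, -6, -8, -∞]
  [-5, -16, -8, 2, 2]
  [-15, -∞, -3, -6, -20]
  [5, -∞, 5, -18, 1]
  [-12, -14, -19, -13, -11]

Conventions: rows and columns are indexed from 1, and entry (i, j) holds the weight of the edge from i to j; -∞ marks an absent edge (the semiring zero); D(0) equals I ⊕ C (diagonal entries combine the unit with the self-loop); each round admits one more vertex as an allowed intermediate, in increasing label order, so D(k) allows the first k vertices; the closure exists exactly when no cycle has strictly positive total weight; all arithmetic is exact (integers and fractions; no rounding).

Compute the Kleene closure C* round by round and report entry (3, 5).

D(0):
  [0, -18, -6, -8, -∞]
  [-5, 0, -8, 2, 2]
  [-15, -∞, 0, -6, -20]
  [5, -∞, 5, 0, 1]
  [-12, -14, -19, -13, 0]
D(1):
  [0, -18, -6, -8, -∞]
  [-5, 0, -8, 2, 2]
  [-15, -33, 0, -6, -20]
  [5, -13, 5, 0, 1]
  [-12, -14, -18, -13, 0]
D(2):
  [0, -18, -6, -8, -16]
  [-5, 0, -8, 2, 2]
  [-15, -33, 0, -6, -20]
  [5, -13, 5, 0, 1]
  [-12, -14, -18, -12, 0]
D(3):
  [0, -18, -6, -8, -16]
  [-5, 0, -8, 2, 2]
  [-15, -33, 0, -6, -20]
  [5, -13, 5, 0, 1]
  [-12, -14, -18, -12, 0]
D(4):
  [0, -18, -3, -8, -7]
  [7, 0, 7, 2, 3]
  [-1, -19, 0, -6, -5]
  [5, -13, 5, 0, 1]
  [-7, -14, -7, -12, 0]
D(5):
  [0, -18, -3, -8, -7]
  [7, 0, 7, 2, 3]
  [-1, -19, 0, -6, -5]
  [5, -13, 5, 0, 1]
  [-7, -14, -7, -12, 0]
Answer: C*[3][5] = -5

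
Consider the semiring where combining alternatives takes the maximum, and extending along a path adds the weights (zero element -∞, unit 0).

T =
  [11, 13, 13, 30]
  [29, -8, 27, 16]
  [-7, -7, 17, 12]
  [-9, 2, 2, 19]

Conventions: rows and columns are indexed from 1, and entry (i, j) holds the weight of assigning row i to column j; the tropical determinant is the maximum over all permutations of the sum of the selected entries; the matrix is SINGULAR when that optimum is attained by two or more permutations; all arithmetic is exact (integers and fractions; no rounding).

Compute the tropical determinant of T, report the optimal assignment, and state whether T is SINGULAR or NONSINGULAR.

σ = (1, 2, 3, 4): 11 + (-8) + 17 + 19 = 39
σ = (1, 2, 4, 3): 11 + (-8) + 12 + 2 = 17
σ = (1, 3, 2, 4): 11 + 27 + (-7) + 19 = 50
σ = (1, 3, 4, 2): 11 + 27 + 12 + 2 = 52
σ = (1, 4, 2, 3): 11 + 16 + (-7) + 2 = 22
σ = (1, 4, 3, 2): 11 + 16 + 17 + 2 = 46
σ = (2, 1, 3, 4): 13 + 29 + 17 + 19 = 78
σ = (2, 1, 4, 3): 13 + 29 + 12 + 2 = 56
σ = (2, 3, 1, 4): 13 + 27 + (-7) + 19 = 52
σ = (2, 3, 4, 1): 13 + 27 + 12 + (-9) = 43
σ = (2, 4, 1, 3): 13 + 16 + (-7) + 2 = 24
σ = (2, 4, 3, 1): 13 + 16 + 17 + (-9) = 37
σ = (3, 1, 2, 4): 13 + 29 + (-7) + 19 = 54
σ = (3, 1, 4, 2): 13 + 29 + 12 + 2 = 56
σ = (3, 2, 1, 4): 13 + (-8) + (-7) + 19 = 17
σ = (3, 2, 4, 1): 13 + (-8) + 12 + (-9) = 8
σ = (3, 4, 1, 2): 13 + 16 + (-7) + 2 = 24
σ = (3, 4, 2, 1): 13 + 16 + (-7) + (-9) = 13
σ = (4, 1, 2, 3): 30 + 29 + (-7) + 2 = 54
σ = (4, 1, 3, 2): 30 + 29 + 17 + 2 = 78
σ = (4, 2, 1, 3): 30 + (-8) + (-7) + 2 = 17
σ = (4, 2, 3, 1): 30 + (-8) + 17 + (-9) = 30
σ = (4, 3, 1, 2): 30 + 27 + (-7) + 2 = 52
σ = (4, 3, 2, 1): 30 + 27 + (-7) + (-9) = 41
Optimal value attained by: σ = (2, 1, 3, 4).
Answer: det⊕(T) = 78; verdict: SINGULAR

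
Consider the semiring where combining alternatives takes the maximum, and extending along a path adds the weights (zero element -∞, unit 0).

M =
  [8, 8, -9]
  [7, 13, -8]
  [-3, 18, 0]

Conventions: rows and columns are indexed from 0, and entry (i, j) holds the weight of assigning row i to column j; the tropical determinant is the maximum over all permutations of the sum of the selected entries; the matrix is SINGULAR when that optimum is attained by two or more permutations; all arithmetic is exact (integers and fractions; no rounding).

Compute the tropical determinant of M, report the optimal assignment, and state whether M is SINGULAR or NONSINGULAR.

σ = (0, 1, 2): 8 + 13 + 0 = 21
σ = (0, 2, 1): 8 + (-8) + 18 = 18
σ = (1, 0, 2): 8 + 7 + 0 = 15
σ = (1, 2, 0): 8 + (-8) + (-3) = -3
σ = (2, 0, 1): (-9) + 7 + 18 = 16
σ = (2, 1, 0): (-9) + 13 + (-3) = 1
Optimal value attained by: σ = (0, 1, 2).
Answer: det⊕(M) = 21; verdict: NONSINGULAR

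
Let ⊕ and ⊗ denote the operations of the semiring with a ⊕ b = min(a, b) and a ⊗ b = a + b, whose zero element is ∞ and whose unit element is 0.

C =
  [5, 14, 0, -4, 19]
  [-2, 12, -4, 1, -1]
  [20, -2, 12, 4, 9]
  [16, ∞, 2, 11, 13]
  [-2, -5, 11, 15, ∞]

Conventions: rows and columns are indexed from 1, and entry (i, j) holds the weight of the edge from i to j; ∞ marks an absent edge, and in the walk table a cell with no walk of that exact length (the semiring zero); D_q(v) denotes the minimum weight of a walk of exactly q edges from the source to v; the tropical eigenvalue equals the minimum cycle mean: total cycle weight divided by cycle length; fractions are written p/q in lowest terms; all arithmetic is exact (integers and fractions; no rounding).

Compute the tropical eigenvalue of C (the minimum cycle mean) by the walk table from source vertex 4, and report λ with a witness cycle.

q=0: [∞, ∞, ∞, 0, ∞]
q=1: [16, ∞, 2, 11, 13]
q=2: [11, 0, 13, 6, 11]
q=3: [-2, 6, -4, 1, -1]
q=4: [-3, -6, -2, -6, 5]
q=5: [-8, -4, -10, -7, -7]
Optimal cycle mean attained by: cycle 2->3->2, total (-4) + (-2), length 2.
Answer: λ = -3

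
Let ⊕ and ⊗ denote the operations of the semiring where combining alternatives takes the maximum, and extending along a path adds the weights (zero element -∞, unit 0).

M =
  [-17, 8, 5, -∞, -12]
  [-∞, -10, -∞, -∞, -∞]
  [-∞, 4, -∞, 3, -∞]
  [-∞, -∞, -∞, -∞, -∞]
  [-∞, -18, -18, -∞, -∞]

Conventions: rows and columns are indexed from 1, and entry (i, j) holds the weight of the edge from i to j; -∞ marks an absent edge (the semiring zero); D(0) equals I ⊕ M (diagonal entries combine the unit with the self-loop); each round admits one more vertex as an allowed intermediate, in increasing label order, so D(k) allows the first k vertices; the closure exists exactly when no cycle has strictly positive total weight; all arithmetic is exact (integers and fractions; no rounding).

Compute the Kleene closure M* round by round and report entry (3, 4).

D(0):
  [0, 8, 5, -∞, -12]
  [-∞, 0, -∞, -∞, -∞]
  [-∞, 4, 0, 3, -∞]
  [-∞, -∞, -∞, 0, -∞]
  [-∞, -18, -18, -∞, 0]
D(1):
  [0, 8, 5, -∞, -12]
  [-∞, 0, -∞, -∞, -∞]
  [-∞, 4, 0, 3, -∞]
  [-∞, -∞, -∞, 0, -∞]
  [-∞, -18, -18, -∞, 0]
D(2):
  [0, 8, 5, -∞, -12]
  [-∞, 0, -∞, -∞, -∞]
  [-∞, 4, 0, 3, -∞]
  [-∞, -∞, -∞, 0, -∞]
  [-∞, -18, -18, -∞, 0]
D(3):
  [0, 9, 5, 8, -12]
  [-∞, 0, -∞, -∞, -∞]
  [-∞, 4, 0, 3, -∞]
  [-∞, -∞, -∞, 0, -∞]
  [-∞, -14, -18, -15, 0]
D(4):
  [0, 9, 5, 8, -12]
  [-∞, 0, -∞, -∞, -∞]
  [-∞, 4, 0, 3, -∞]
  [-∞, -∞, -∞, 0, -∞]
  [-∞, -14, -18, -15, 0]
D(5):
  [0, 9, 5, 8, -12]
  [-∞, 0, -∞, -∞, -∞]
  [-∞, 4, 0, 3, -∞]
  [-∞, -∞, -∞, 0, -∞]
  [-∞, -14, -18, -15, 0]
Answer: M*[3][4] = 3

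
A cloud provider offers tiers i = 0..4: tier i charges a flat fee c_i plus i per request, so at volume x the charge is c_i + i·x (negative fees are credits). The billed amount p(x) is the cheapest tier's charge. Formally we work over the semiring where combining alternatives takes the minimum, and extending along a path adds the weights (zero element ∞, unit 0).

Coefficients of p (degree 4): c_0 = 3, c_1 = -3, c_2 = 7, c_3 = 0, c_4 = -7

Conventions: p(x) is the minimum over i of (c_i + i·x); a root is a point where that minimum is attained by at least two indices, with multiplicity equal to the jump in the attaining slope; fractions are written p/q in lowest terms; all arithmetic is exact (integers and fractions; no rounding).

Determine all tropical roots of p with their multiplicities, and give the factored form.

hull edge (i=0, c=3) to (i=1, c=-3): slope -6, span 1
hull edge (i=1, c=-3) to (i=4, c=-7): slope -4/3, span 3
Factored form: p(x) = -7 ⊗ (x ⊕ 4/3) ⊗ (x ⊕ 4/3) ⊗ (x ⊕ 4/3) ⊗ (x ⊕ 6)
Answer: roots = 4/3 (mult 3), 6 (mult 1)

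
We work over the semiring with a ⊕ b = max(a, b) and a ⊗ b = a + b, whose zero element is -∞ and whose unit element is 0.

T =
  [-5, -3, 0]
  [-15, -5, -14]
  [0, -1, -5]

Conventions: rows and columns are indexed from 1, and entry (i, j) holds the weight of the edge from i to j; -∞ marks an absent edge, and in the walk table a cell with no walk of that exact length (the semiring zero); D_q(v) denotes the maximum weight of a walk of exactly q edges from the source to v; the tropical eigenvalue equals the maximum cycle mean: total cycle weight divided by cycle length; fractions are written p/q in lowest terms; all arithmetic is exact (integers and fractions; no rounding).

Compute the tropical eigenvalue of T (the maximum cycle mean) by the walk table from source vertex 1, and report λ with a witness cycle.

q=0: [0, -∞, -∞]
q=1: [-5, -3, 0]
q=2: [0, -1, -5]
q=3: [-5, -3, 0]
Optimal cycle mean attained by: cycle 1->3->1, total 0 + 0, length 2.
Answer: λ = 0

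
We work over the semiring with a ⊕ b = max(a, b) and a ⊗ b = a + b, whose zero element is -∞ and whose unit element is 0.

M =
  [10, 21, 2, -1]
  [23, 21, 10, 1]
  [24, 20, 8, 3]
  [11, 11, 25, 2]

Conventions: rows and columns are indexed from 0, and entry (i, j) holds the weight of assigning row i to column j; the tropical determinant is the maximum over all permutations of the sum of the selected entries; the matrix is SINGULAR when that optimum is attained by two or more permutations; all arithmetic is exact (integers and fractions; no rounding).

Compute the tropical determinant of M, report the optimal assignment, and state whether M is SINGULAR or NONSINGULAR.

σ = (0, 1, 2, 3): 10 + 21 + 8 + 2 = 41
σ = (0, 1, 3, 2): 10 + 21 + 3 + 25 = 59
σ = (0, 2, 1, 3): 10 + 10 + 20 + 2 = 42
σ = (0, 2, 3, 1): 10 + 10 + 3 + 11 = 34
σ = (0, 3, 1, 2): 10 + 1 + 20 + 25 = 56
σ = (0, 3, 2, 1): 10 + 1 + 8 + 11 = 30
σ = (1, 0, 2, 3): 21 + 23 + 8 + 2 = 54
σ = (1, 0, 3, 2): 21 + 23 + 3 + 25 = 72
σ = (1, 2, 0, 3): 21 + 10 + 24 + 2 = 57
σ = (1, 2, 3, 0): 21 + 10 + 3 + 11 = 45
σ = (1, 3, 0, 2): 21 + 1 + 24 + 25 = 71
σ = (1, 3, 2, 0): 21 + 1 + 8 + 11 = 41
σ = (2, 0, 1, 3): 2 + 23 + 20 + 2 = 47
σ = (2, 0, 3, 1): 2 + 23 + 3 + 11 = 39
σ = (2, 1, 0, 3): 2 + 21 + 24 + 2 = 49
σ = (2, 1, 3, 0): 2 + 21 + 3 + 11 = 37
σ = (2, 3, 0, 1): 2 + 1 + 24 + 11 = 38
σ = (2, 3, 1, 0): 2 + 1 + 20 + 11 = 34
σ = (3, 0, 1, 2): (-1) + 23 + 20 + 25 = 67
σ = (3, 0, 2, 1): (-1) + 23 + 8 + 11 = 41
σ = (3, 1, 0, 2): (-1) + 21 + 24 + 25 = 69
σ = (3, 1, 2, 0): (-1) + 21 + 8 + 11 = 39
σ = (3, 2, 0, 1): (-1) + 10 + 24 + 11 = 44
σ = (3, 2, 1, 0): (-1) + 10 + 20 + 11 = 40
Optimal value attained by: σ = (1, 0, 3, 2).
Answer: det⊕(M) = 72; verdict: NONSINGULAR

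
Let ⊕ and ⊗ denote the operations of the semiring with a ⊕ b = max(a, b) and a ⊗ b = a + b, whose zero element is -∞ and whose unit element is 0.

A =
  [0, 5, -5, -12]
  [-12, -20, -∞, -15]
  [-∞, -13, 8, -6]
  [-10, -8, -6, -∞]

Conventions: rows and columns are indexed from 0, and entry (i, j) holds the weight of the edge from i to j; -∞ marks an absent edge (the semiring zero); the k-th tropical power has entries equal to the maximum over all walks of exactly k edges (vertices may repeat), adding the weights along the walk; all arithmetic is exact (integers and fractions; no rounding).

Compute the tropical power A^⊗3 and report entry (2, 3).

A^⊗2:
  [0, 5, 3, -10]
  [-12, -7, -17, -24]
  [-16, -5, 16, 2]
  [-10, -5, 2, -12]
A^⊗3:
  [0, 5, 11, -3]
  [-12, -7, -9, -22]
  [-8, 3, 24, 10]
  [-10, -5, 10, -4]
Key observation: the optimum is the walk 2->2->2->3, with weight 8 + 8 + (-6) = 10.
Optimal value attained by: walk 2->2->2->3.
Answer: (A^⊗3)[2][3] = 10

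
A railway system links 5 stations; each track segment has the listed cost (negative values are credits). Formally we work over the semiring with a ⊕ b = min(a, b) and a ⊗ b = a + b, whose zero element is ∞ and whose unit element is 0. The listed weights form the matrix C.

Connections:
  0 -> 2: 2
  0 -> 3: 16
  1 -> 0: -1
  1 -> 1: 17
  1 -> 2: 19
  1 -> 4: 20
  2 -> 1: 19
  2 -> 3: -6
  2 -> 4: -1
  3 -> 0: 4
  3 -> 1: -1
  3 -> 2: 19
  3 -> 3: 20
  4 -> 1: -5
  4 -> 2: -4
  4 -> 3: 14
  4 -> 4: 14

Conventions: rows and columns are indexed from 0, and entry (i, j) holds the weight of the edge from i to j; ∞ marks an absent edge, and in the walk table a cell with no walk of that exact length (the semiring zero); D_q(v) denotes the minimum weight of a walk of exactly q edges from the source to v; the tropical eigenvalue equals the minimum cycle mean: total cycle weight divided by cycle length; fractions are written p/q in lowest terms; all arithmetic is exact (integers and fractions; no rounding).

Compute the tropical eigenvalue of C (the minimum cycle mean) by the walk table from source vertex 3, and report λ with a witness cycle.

q=0: [∞, ∞, ∞, 0, ∞]
q=1: [4, -1, 19, 20, ∞]
q=2: [-2, 16, 6, 13, 18]
q=3: [15, 12, 0, 0, 5]
q=4: [4, -1, 1, -6, -1]
q=5: [-2, -7, -5, -5, 0]
Optimal cycle mean attained by: cycle 2->4->2, total (-1) + (-4), length 2.
Answer: λ = -5/2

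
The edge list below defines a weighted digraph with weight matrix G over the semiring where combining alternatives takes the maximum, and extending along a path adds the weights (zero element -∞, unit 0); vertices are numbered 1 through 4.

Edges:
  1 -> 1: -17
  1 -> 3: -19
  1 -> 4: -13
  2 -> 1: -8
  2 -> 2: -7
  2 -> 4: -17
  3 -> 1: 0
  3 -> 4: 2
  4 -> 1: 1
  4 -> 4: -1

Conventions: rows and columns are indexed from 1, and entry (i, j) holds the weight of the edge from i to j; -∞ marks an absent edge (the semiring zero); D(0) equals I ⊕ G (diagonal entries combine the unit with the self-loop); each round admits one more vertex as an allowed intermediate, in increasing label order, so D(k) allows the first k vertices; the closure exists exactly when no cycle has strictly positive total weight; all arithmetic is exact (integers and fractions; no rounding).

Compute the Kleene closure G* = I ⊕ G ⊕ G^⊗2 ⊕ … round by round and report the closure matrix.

D(0):
  [0, -∞, -19, -13]
  [-8, 0, -∞, -17]
  [0, -∞, 0, 2]
  [1, -∞, -∞, 0]
D(1):
  [0, -∞, -19, -13]
  [-8, 0, -27, -17]
  [0, -∞, 0, 2]
  [1, -∞, -18, 0]
D(2):
  [0, -∞, -19, -13]
  [-8, 0, -27, -17]
  [0, -∞, 0, 2]
  [1, -∞, -18, 0]
D(3):
  [0, -∞, -19, -13]
  [-8, 0, -27, -17]
  [0, -∞, 0, 2]
  [1, -∞, -18, 0]
D(4):
  [0, -∞, -19, -13]
  [-8, 0, -27, -17]
  [3, -∞, 0, 2]
  [1, -∞, -18, 0]
Answer: G* = [[0, -∞, -19, -13], [-8, 0, -27, -17], [3, -∞, 0, 2], [1, -∞, -18, 0]]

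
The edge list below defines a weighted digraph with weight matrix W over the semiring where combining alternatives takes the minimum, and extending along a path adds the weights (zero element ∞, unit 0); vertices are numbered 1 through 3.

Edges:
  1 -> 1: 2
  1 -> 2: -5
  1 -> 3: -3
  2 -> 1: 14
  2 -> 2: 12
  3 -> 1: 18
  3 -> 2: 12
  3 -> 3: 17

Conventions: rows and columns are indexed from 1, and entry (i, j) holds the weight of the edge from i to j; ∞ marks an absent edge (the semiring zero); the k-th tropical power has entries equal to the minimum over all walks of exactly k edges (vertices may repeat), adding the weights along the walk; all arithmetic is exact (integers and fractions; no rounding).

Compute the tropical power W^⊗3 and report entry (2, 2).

W^⊗2:
  [4, -3, -1]
  [16, 9, 11]
  [20, 13, 15]
W^⊗3:
  [6, -1, 1]
  [18, 11, 13]
  [22, 15, 17]
Key observation: the optimum is the walk 2->1->1->2, with weight 14 + 2 + (-5) = 11.
Optimal value attained by: walk 2->1->1->2.
Answer: (W^⊗3)[2][2] = 11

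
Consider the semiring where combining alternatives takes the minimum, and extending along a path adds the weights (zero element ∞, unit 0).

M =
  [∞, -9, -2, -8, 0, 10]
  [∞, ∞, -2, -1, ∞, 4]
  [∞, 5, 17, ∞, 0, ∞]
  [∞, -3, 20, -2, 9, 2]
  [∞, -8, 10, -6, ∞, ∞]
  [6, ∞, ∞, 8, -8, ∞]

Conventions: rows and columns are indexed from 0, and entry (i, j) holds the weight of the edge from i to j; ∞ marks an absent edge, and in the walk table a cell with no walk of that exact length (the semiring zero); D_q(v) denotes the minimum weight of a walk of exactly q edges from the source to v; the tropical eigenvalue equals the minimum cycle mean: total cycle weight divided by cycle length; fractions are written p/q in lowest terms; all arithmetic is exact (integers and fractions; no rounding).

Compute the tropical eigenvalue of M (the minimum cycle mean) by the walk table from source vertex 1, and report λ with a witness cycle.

q=0: [∞, 0, ∞, ∞, ∞, ∞]
q=1: [∞, ∞, -2, -1, ∞, 4]
q=2: [10, -4, 15, -3, -4, 1]
q=3: [7, -12, -6, -10, -7, -1]
q=4: [5, -15, -14, -13, -9, -8]
q=5: [-2, -17, -17, -16, -16, -11]
q=6: [-5, -24, -19, -22, -19, -14]
Optimal cycle mean attained by: cycle 1->5->4->1, total 4 + (-8) + (-8), length 3.
Answer: λ = -4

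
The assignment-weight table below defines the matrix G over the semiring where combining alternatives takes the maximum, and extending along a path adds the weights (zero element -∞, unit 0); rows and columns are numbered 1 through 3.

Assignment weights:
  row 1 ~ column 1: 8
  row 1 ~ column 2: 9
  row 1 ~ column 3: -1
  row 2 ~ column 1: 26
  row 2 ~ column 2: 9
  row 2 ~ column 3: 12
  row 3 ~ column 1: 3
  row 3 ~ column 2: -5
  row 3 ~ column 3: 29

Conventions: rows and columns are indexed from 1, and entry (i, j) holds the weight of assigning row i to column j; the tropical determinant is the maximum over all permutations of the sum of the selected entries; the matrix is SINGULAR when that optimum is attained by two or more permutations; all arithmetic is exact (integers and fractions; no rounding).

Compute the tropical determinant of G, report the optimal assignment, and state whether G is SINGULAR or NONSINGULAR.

σ = (1, 2, 3): 8 + 9 + 29 = 46
σ = (1, 3, 2): 8 + 12 + (-5) = 15
σ = (2, 1, 3): 9 + 26 + 29 = 64
σ = (2, 3, 1): 9 + 12 + 3 = 24
σ = (3, 1, 2): (-1) + 26 + (-5) = 20
σ = (3, 2, 1): (-1) + 9 + 3 = 11
Optimal value attained by: σ = (2, 1, 3).
Answer: det⊕(G) = 64; verdict: NONSINGULAR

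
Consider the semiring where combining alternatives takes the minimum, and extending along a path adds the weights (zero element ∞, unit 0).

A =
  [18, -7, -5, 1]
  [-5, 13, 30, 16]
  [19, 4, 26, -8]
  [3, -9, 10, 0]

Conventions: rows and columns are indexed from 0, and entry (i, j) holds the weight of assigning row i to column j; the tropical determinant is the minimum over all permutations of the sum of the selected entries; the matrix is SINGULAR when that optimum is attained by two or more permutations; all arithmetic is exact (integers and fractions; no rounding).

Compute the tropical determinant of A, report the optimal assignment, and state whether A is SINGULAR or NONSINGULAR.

σ = (0, 1, 2, 3): 18 + 13 + 26 + 0 = 57
σ = (0, 1, 3, 2): 18 + 13 + (-8) + 10 = 33
σ = (0, 2, 1, 3): 18 + 30 + 4 + 0 = 52
σ = (0, 2, 3, 1): 18 + 30 + (-8) + (-9) = 31
σ = (0, 3, 1, 2): 18 + 16 + 4 + 10 = 48
σ = (0, 3, 2, 1): 18 + 16 + 26 + (-9) = 51
σ = (1, 0, 2, 3): (-7) + (-5) + 26 + 0 = 14
σ = (1, 0, 3, 2): (-7) + (-5) + (-8) + 10 = -10
σ = (1, 2, 0, 3): (-7) + 30 + 19 + 0 = 42
σ = (1, 2, 3, 0): (-7) + 30 + (-8) + 3 = 18
σ = (1, 3, 0, 2): (-7) + 16 + 19 + 10 = 38
σ = (1, 3, 2, 0): (-7) + 16 + 26 + 3 = 38
σ = (2, 0, 1, 3): (-5) + (-5) + 4 + 0 = -6
σ = (2, 0, 3, 1): (-5) + (-5) + (-8) + (-9) = -27
σ = (2, 1, 0, 3): (-5) + 13 + 19 + 0 = 27
σ = (2, 1, 3, 0): (-5) + 13 + (-8) + 3 = 3
σ = (2, 3, 0, 1): (-5) + 16 + 19 + (-9) = 21
σ = (2, 3, 1, 0): (-5) + 16 + 4 + 3 = 18
σ = (3, 0, 1, 2): 1 + (-5) + 4 + 10 = 10
σ = (3, 0, 2, 1): 1 + (-5) + 26 + (-9) = 13
σ = (3, 1, 0, 2): 1 + 13 + 19 + 10 = 43
σ = (3, 1, 2, 0): 1 + 13 + 26 + 3 = 43
σ = (3, 2, 0, 1): 1 + 30 + 19 + (-9) = 41
σ = (3, 2, 1, 0): 1 + 30 + 4 + 3 = 38
Optimal value attained by: σ = (2, 0, 3, 1).
Answer: det⊕(A) = -27; verdict: NONSINGULAR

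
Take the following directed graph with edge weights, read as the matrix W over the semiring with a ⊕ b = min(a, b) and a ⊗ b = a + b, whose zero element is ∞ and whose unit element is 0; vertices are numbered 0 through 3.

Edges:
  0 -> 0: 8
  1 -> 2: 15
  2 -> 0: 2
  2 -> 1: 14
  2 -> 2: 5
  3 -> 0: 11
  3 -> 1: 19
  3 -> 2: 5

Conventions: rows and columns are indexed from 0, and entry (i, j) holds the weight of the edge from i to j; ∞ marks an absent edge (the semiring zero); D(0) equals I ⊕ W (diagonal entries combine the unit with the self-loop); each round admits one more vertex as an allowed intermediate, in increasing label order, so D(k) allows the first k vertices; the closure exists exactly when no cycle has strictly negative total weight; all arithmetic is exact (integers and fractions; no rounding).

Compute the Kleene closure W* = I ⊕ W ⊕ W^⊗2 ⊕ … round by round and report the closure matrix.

D(0):
  [0, ∞, ∞, ∞]
  [∞, 0, 15, ∞]
  [2, 14, 0, ∞]
  [11, 19, 5, 0]
D(1):
  [0, ∞, ∞, ∞]
  [∞, 0, 15, ∞]
  [2, 14, 0, ∞]
  [11, 19, 5, 0]
D(2):
  [0, ∞, ∞, ∞]
  [∞, 0, 15, ∞]
  [2, 14, 0, ∞]
  [11, 19, 5, 0]
D(3):
  [0, ∞, ∞, ∞]
  [17, 0, 15, ∞]
  [2, 14, 0, ∞]
  [7, 19, 5, 0]
D(4):
  [0, ∞, ∞, ∞]
  [17, 0, 15, ∞]
  [2, 14, 0, ∞]
  [7, 19, 5, 0]
Answer: W* = [[0, ∞, ∞, ∞], [17, 0, 15, ∞], [2, 14, 0, ∞], [7, 19, 5, 0]]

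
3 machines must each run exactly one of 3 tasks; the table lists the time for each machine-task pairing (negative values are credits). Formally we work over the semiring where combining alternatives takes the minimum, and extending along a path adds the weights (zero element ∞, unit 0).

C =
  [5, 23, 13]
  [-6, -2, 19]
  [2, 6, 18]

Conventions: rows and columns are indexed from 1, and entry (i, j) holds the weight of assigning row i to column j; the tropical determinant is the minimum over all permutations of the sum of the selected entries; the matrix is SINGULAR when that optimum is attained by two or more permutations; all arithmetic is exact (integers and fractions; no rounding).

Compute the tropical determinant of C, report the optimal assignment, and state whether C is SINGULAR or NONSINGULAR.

σ = (1, 2, 3): 5 + (-2) + 18 = 21
σ = (1, 3, 2): 5 + 19 + 6 = 30
σ = (2, 1, 3): 23 + (-6) + 18 = 35
σ = (2, 3, 1): 23 + 19 + 2 = 44
σ = (3, 1, 2): 13 + (-6) + 6 = 13
σ = (3, 2, 1): 13 + (-2) + 2 = 13
Optimal value attained by: σ = (3, 1, 2).
Answer: det⊕(C) = 13; verdict: SINGULAR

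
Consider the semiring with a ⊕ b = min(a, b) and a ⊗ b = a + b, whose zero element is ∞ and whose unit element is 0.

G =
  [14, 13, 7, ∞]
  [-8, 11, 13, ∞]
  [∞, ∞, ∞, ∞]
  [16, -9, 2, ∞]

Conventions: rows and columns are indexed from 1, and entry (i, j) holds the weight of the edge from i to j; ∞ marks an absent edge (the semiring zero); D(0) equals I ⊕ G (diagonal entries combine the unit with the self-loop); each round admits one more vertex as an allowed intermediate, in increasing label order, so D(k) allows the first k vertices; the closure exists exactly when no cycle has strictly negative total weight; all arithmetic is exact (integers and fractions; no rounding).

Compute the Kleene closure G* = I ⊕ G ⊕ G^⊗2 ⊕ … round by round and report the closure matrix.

D(0):
  [0, 13, 7, ∞]
  [-8, 0, 13, ∞]
  [∞, ∞, 0, ∞]
  [16, -9, 2, 0]
D(1):
  [0, 13, 7, ∞]
  [-8, 0, -1, ∞]
  [∞, ∞, 0, ∞]
  [16, -9, 2, 0]
D(2):
  [0, 13, 7, ∞]
  [-8, 0, -1, ∞]
  [∞, ∞, 0, ∞]
  [-17, -9, -10, 0]
D(3):
  [0, 13, 7, ∞]
  [-8, 0, -1, ∞]
  [∞, ∞, 0, ∞]
  [-17, -9, -10, 0]
D(4):
  [0, 13, 7, ∞]
  [-8, 0, -1, ∞]
  [∞, ∞, 0, ∞]
  [-17, -9, -10, 0]
Answer: G* = [[0, 13, 7, ∞], [-8, 0, -1, ∞], [∞, ∞, 0, ∞], [-17, -9, -10, 0]]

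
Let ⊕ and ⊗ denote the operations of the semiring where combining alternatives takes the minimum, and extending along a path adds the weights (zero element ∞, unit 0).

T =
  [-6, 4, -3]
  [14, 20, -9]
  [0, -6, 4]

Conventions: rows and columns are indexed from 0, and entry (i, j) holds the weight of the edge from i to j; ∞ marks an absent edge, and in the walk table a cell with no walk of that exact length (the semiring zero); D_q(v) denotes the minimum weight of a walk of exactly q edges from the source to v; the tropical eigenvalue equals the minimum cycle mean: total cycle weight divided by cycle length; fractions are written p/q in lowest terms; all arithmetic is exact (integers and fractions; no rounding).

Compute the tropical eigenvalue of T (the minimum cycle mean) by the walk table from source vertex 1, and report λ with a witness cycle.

q=0: [∞, 0, ∞]
q=1: [14, 20, -9]
q=2: [-9, -15, -5]
q=3: [-15, -11, -24]
Optimal cycle mean attained by: cycle 1->2->1, total (-9) + (-6), length 2.
Answer: λ = -15/2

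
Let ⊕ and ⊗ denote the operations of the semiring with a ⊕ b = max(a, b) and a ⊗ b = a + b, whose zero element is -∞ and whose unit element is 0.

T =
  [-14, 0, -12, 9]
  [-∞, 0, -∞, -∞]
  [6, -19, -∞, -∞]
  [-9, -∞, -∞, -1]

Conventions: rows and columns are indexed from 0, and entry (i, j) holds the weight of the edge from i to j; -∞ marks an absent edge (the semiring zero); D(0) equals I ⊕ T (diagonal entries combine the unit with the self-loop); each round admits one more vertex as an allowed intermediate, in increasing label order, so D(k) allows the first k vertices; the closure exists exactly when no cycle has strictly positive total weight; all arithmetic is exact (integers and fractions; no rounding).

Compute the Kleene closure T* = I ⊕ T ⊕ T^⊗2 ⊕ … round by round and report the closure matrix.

D(0):
  [0, 0, -12, 9]
  [-∞, 0, -∞, -∞]
  [6, -19, 0, -∞]
  [-9, -∞, -∞, 0]
D(1):
  [0, 0, -12, 9]
  [-∞, 0, -∞, -∞]
  [6, 6, 0, 15]
  [-9, -9, -21, 0]
D(2):
  [0, 0, -12, 9]
  [-∞, 0, -∞, -∞]
  [6, 6, 0, 15]
  [-9, -9, -21, 0]
D(3):
  [0, 0, -12, 9]
  [-∞, 0, -∞, -∞]
  [6, 6, 0, 15]
  [-9, -9, -21, 0]
D(4):
  [0, 0, -12, 9]
  [-∞, 0, -∞, -∞]
  [6, 6, 0, 15]
  [-9, -9, -21, 0]
Answer: T* = [[0, 0, -12, 9], [-∞, 0, -∞, -∞], [6, 6, 0, 15], [-9, -9, -21, 0]]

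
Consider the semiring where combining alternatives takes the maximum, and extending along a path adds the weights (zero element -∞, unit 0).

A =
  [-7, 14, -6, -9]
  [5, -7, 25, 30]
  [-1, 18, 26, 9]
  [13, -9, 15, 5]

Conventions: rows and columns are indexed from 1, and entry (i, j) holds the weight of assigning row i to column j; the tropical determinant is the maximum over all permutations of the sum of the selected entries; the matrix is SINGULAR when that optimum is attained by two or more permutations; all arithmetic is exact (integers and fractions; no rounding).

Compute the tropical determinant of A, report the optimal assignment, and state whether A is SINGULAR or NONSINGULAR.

σ = (1, 2, 3, 4): (-7) + (-7) + 26 + 5 = 17
σ = (1, 2, 4, 3): (-7) + (-7) + 9 + 15 = 10
σ = (1, 3, 2, 4): (-7) + 25 + 18 + 5 = 41
σ = (1, 3, 4, 2): (-7) + 25 + 9 + (-9) = 18
σ = (1, 4, 2, 3): (-7) + 30 + 18 + 15 = 56
σ = (1, 4, 3, 2): (-7) + 30 + 26 + (-9) = 40
σ = (2, 1, 3, 4): 14 + 5 + 26 + 5 = 50
σ = (2, 1, 4, 3): 14 + 5 + 9 + 15 = 43
σ = (2, 3, 1, 4): 14 + 25 + (-1) + 5 = 43
σ = (2, 3, 4, 1): 14 + 25 + 9 + 13 = 61
σ = (2, 4, 1, 3): 14 + 30 + (-1) + 15 = 58
σ = (2, 4, 3, 1): 14 + 30 + 26 + 13 = 83
σ = (3, 1, 2, 4): (-6) + 5 + 18 + 5 = 22
σ = (3, 1, 4, 2): (-6) + 5 + 9 + (-9) = -1
σ = (3, 2, 1, 4): (-6) + (-7) + (-1) + 5 = -9
σ = (3, 2, 4, 1): (-6) + (-7) + 9 + 13 = 9
σ = (3, 4, 1, 2): (-6) + 30 + (-1) + (-9) = 14
σ = (3, 4, 2, 1): (-6) + 30 + 18 + 13 = 55
σ = (4, 1, 2, 3): (-9) + 5 + 18 + 15 = 29
σ = (4, 1, 3, 2): (-9) + 5 + 26 + (-9) = 13
σ = (4, 2, 1, 3): (-9) + (-7) + (-1) + 15 = -2
σ = (4, 2, 3, 1): (-9) + (-7) + 26 + 13 = 23
σ = (4, 3, 1, 2): (-9) + 25 + (-1) + (-9) = 6
σ = (4, 3, 2, 1): (-9) + 25 + 18 + 13 = 47
Optimal value attained by: σ = (2, 4, 3, 1).
Answer: det⊕(A) = 83; verdict: NONSINGULAR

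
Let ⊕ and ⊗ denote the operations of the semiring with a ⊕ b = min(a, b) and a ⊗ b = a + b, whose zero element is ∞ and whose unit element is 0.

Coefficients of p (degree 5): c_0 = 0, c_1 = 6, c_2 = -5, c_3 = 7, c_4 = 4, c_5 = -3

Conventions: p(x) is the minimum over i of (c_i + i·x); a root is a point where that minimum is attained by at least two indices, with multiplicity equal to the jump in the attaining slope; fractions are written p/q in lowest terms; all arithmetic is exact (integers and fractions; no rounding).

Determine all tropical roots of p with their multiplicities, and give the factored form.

hull edge (i=0, c=0) to (i=2, c=-5): slope -5/2, span 2
hull edge (i=2, c=-5) to (i=5, c=-3): slope 2/3, span 3
Factored form: p(x) = -3 ⊗ (x ⊕ (-2/3)) ⊗ (x ⊕ (-2/3)) ⊗ (x ⊕ (-2/3)) ⊗ (x ⊕ 5/2) ⊗ (x ⊕ 5/2)
Answer: roots = -2/3 (mult 3), 5/2 (mult 2)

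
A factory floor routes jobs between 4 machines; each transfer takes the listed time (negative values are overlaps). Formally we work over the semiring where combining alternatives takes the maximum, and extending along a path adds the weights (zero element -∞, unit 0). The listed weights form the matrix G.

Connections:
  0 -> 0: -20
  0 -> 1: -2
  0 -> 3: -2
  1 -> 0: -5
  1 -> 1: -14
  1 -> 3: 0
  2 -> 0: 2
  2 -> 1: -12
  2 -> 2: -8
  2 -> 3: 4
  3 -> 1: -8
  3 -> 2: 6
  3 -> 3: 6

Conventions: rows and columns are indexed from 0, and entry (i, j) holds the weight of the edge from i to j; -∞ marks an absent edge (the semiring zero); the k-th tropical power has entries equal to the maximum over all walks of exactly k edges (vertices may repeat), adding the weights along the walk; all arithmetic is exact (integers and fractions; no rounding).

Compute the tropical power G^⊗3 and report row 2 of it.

G^⊗2:
  [-7, -10, 4, 4]
  [-19, -7, 6, 6]
  [-6, 0, 10, 10]
  [8, -2, 12, 12]
G^⊗3:
  [6, -4, 10, 10]
  [8, -2, 12, 12]
  [12, 2, 16, 16]
  [14, 6, 18, 18]
Answer: row 2 of G^⊗3 = [12, 2, 16, 16]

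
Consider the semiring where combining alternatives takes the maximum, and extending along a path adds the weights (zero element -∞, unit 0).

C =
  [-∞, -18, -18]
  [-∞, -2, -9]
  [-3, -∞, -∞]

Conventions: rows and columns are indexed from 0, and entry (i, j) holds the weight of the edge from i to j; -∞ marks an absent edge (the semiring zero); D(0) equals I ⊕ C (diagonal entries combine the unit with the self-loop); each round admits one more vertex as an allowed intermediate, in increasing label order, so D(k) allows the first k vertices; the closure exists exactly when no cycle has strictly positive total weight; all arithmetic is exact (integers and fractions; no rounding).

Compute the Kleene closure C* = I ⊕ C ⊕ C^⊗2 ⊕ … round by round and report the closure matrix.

D(0):
  [0, -18, -18]
  [-∞, 0, -9]
  [-3, -∞, 0]
D(1):
  [0, -18, -18]
  [-∞, 0, -9]
  [-3, -21, 0]
D(2):
  [0, -18, -18]
  [-∞, 0, -9]
  [-3, -21, 0]
D(3):
  [0, -18, -18]
  [-12, 0, -9]
  [-3, -21, 0]
Answer: C* = [[0, -18, -18], [-12, 0, -9], [-3, -21, 0]]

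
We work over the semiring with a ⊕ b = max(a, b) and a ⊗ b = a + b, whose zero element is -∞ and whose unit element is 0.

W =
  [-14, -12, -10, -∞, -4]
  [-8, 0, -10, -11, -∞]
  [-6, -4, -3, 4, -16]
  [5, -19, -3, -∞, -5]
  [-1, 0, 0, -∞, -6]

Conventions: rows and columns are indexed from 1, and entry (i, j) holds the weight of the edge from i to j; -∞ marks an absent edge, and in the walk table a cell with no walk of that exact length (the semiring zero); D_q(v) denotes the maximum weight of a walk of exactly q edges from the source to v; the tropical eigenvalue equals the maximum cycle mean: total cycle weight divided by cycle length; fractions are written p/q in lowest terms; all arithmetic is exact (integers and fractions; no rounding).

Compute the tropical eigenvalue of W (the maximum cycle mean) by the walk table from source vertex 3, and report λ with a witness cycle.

q=0: [-∞, -∞, 0, -∞, -∞]
q=1: [-6, -4, -3, 4, -16]
q=2: [9, -4, 1, 1, -1]
q=3: [6, -1, -1, 5, 5]
q=4: [10, 5, 5, 3, 2]
q=5: [8, 5, 2, 9, 6]
Optimal cycle mean attained by: cycle 1->5->3->4->1, total (-4) + 0 + 4 + 5, length 4.
Answer: λ = 5/4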